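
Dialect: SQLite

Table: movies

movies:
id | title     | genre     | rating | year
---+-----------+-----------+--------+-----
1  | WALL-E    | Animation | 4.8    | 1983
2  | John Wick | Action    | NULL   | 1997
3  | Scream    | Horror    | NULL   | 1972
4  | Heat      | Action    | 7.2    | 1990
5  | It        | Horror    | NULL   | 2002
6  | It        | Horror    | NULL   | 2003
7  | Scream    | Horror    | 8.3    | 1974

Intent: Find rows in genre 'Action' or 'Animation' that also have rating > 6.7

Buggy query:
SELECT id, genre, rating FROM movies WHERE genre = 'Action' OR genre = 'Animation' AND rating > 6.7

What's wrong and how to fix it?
Bug: Without parentheses, AND is evaluated before OR, so the rating filter only applies to the 'Animation' branch

Fix: Group the OR with parentheses (or use IN), then AND the threshold

Corrected query:
SELECT id, genre, rating FROM movies WHERE (genre = 'Action' OR genre = 'Animation') AND rating > 6.7

Result:
id | genre  | rating
---+--------+-------
4  | Action | 7.2   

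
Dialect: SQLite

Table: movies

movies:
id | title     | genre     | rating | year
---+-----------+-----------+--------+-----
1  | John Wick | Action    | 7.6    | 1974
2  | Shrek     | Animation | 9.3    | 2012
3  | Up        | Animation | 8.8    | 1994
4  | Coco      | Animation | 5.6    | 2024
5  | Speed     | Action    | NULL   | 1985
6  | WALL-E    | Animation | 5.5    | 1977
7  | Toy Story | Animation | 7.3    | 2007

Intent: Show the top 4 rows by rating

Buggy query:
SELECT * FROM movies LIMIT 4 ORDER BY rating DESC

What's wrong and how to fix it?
Bug: LIMIT must come after ORDER BY

Fix: Sort with ORDER BY, then apply LIMIT

Corrected query:
SELECT * FROM movies ORDER BY rating DESC LIMIT 4

Result:
id | title     | genre     | rating | year
---+-----------+-----------+--------+-----
2  | Shrek     | Animation | 9.3    | 2012
3  | Up        | Animation | 8.8    | 1994
1  | John Wick | Action    | 7.6    | 1974
7  | Toy Story | Animation | 7.3    | 2007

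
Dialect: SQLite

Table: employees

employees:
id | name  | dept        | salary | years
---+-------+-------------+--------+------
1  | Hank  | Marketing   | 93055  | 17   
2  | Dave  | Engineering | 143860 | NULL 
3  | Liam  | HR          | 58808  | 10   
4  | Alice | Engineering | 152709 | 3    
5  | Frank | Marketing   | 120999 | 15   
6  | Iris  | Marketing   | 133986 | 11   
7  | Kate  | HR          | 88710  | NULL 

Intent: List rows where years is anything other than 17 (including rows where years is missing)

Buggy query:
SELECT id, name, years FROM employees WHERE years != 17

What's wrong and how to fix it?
Bug: 'years != 17' is unknown when years is NULL, so NULL rows are silently excluded

Fix: Add an explicit OR years IS NULL to include the missing-value rows

Corrected query:
SELECT id, name, years FROM employees WHERE years != 17 OR years IS NULL

Result:
id | name  | years
---+-------+------
2  | Dave  | NULL 
3  | Liam  | 10   
4  | Alice | 3    
5  | Frank | 15   
6  | Iris  | 11   
7  | Kate  | NULL 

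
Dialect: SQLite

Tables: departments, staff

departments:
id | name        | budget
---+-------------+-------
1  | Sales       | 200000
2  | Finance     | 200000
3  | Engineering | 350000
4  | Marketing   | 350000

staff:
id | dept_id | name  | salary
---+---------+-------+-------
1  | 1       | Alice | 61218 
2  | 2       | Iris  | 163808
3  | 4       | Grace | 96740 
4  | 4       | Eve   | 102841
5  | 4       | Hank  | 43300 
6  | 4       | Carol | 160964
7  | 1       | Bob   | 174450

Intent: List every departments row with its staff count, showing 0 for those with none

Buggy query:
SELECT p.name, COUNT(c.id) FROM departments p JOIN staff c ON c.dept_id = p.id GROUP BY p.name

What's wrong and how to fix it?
Bug: INNER JOIN drops departments rows that have no matching staff rows

Fix: Switch to LEFT JOIN to retain unmatched parent rows

Corrected query:
SELECT p.name, COUNT(c.id) FROM departments p LEFT JOIN staff c ON c.dept_id = p.id GROUP BY p.name

Result:
name        | COUNT(c.id)
------------+------------
Engineering | 0          
Finance     | 1          
Marketing   | 4          
Sales       | 2          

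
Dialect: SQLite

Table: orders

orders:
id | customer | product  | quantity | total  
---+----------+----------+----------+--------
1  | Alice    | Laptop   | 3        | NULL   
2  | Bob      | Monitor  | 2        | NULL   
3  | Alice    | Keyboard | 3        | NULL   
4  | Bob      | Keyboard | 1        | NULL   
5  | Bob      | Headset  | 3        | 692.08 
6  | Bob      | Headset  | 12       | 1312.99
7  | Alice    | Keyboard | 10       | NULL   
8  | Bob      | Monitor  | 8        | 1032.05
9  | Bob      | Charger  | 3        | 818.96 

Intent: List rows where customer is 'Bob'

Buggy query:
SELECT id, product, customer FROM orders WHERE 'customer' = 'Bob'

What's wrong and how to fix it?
Bug: 'customer' in single quotes is a string literal, not the column; the comparison is literal-vs-literal and never true

Fix: Remove the quotes around the column name (or use double quotes for an identifier)

Corrected query:
SELECT id, product, customer FROM orders WHERE customer = 'Bob'

Result:
id | product  | customer
---+----------+---------
2  | Monitor  | Bob     
4  | Keyboard | Bob     
5  | Headset  | Bob     
6  | Headset  | Bob     
8  | Monitor  | Bob     
9  | Charger  | Bob     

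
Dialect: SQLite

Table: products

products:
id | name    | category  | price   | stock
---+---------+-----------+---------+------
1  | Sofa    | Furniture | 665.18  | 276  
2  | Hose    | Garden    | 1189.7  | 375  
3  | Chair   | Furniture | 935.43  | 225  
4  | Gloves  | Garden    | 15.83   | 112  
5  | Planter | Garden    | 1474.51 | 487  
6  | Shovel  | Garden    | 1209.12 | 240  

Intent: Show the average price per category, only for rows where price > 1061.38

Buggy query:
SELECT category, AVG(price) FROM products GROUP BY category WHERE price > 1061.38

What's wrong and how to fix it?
Bug: WHERE cannot follow GROUP BY

Fix: Place WHERE between FROM and GROUP BY

Corrected query:
SELECT category, AVG(price) FROM products WHERE price > 1061.38 GROUP BY category

Result:
category | AVG(price)
---------+-----------
Garden   | 1291.11   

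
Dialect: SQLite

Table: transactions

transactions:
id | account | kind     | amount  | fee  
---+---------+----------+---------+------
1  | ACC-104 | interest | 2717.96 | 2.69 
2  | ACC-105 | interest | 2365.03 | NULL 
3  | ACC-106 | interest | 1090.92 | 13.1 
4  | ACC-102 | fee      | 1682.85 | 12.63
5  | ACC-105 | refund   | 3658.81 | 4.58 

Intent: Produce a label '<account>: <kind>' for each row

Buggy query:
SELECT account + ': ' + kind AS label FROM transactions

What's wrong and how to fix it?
Bug: SQLite uses || for string concatenation; + coerces text to numbers (yielding 0)

Fix: Use the || operator for string concatenation

Corrected query:
SELECT account || ': ' || kind AS label FROM transactions

Result:
label            
-----------------
ACC-104: interest
ACC-105: interest
ACC-106: interest
ACC-102: fee     
ACC-105: refund  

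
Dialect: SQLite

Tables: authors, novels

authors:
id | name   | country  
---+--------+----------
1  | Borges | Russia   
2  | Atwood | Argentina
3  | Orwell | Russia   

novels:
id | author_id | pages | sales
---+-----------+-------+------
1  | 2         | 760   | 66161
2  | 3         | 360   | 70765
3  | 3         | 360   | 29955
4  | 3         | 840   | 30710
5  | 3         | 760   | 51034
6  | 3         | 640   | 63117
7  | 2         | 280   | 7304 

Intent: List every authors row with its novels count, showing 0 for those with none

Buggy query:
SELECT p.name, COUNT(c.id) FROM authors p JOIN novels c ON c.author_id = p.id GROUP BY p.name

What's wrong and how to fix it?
Bug: An inner join excludes parents with zero children

Fix: Use LEFT JOIN so parents without children still appear (COUNT(c.id) gives 0)

Corrected query:
SELECT p.name, COUNT(c.id) FROM authors p LEFT JOIN novels c ON c.author_id = p.id GROUP BY p.name

Result:
name   | COUNT(c.id)
-------+------------
Atwood | 2          
Borges | 0          
Orwell | 5          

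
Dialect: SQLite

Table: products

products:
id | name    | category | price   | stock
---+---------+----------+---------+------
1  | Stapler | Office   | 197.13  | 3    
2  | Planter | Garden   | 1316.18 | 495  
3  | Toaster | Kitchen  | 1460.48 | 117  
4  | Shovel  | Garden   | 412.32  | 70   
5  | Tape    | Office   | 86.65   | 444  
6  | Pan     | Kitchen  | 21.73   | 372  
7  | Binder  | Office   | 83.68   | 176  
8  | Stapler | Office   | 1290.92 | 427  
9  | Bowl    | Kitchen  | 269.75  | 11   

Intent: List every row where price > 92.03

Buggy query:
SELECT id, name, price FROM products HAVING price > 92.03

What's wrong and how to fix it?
Bug: HAVING filters the output of aggregation, but this query has no GROUP BY and no aggregate functions, so SQLite rejects it (HAVING clause on a non-aggregate query); the condition here is per row

Fix: Use WHERE for row-level filtering

Corrected query:
SELECT id, name, price FROM products WHERE price > 92.03

Result:
id | name    | price  
---+---------+--------
1  | Stapler | 197.13 
2  | Planter | 1316.18
3  | Toaster | 1460.48
4  | Shovel  | 412.32 
8  | Stapler | 1290.92
9  | Bowl    | 269.75 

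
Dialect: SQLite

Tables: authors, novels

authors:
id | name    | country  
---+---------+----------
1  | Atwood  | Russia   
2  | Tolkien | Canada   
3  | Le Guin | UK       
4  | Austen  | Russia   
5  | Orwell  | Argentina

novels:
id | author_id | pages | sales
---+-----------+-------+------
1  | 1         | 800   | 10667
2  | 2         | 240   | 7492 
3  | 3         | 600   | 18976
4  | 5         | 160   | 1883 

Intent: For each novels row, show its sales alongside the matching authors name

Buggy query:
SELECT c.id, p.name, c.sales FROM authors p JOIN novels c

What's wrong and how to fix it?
Bug: JOIN with no ON clause produces a cartesian product; every novels row pairs with every authors row

Fix: Add ON c.author_id = p.id to the JOIN

Corrected query:
SELECT c.id, p.name, c.sales FROM authors p JOIN novels c ON c.author_id = p.id

Result:
id | name    | sales
---+---------+------
1  | Atwood  | 10667
2  | Tolkien | 7492 
3  | Le Guin | 18976
4  | Orwell  | 1883 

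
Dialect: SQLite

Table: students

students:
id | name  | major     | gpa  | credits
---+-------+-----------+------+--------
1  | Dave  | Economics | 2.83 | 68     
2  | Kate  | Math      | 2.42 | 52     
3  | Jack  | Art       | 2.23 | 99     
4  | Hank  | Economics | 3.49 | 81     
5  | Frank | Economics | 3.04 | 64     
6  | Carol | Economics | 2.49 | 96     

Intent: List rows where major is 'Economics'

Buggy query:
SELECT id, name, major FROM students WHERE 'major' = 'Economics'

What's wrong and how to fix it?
Bug: Single quotes denote string literals in SQL; the column name is being compared as a constant string

Fix: Reference the column as major without single quotes

Corrected query:
SELECT id, name, major FROM students WHERE major = 'Economics'

Result:
id | name  | major    
---+-------+----------
1  | Dave  | Economics
4  | Hank  | Economics
5  | Frank | Economics
6  | Carol | Economics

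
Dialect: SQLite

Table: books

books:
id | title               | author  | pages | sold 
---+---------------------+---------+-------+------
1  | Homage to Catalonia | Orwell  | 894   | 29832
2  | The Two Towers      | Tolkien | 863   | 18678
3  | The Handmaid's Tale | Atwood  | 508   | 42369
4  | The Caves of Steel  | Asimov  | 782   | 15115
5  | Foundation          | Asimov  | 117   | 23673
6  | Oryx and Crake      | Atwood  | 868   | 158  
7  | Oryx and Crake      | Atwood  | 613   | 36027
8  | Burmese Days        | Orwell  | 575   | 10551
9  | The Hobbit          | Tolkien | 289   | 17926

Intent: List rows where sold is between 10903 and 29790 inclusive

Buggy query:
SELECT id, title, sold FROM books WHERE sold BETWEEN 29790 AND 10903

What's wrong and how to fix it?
Bug: BETWEEN expects the lower bound first; with 29790 AND 10903 the range is empty

Fix: Write BETWEEN 10903 AND 29790

Corrected query:
SELECT id, title, sold FROM books WHERE sold BETWEEN 10903 AND 29790

Result:
id | title              | sold 
---+--------------------+------
2  | The Two Towers     | 18678
4  | The Caves of Steel | 15115
5  | Foundation         | 23673
9  | The Hobbit         | 17926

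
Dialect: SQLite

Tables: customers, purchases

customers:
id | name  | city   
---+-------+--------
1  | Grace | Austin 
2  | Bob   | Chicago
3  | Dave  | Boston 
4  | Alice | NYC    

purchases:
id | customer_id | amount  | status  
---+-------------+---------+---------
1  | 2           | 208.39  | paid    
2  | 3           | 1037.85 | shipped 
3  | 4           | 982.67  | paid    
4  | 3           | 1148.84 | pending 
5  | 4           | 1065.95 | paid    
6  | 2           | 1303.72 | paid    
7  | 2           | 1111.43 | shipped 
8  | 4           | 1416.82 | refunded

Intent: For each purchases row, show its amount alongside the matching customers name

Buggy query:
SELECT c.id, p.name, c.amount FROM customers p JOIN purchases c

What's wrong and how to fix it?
Bug: Missing join condition: each purchases row is matched to all customers rows instead of just its own

Fix: Add ON c.customer_id = p.id to the JOIN

Corrected query:
SELECT c.id, p.name, c.amount FROM customers p JOIN purchases c ON c.customer_id = p.id

Result:
id | name  | amount 
---+-------+--------
1  | Bob   | 208.39 
2  | Dave  | 1037.85
3  | Alice | 982.67 
4  | Dave  | 1148.84
5  | Alice | 1065.95
6  | Bob   | 1303.72
7  | Bob   | 1111.43
8  | Alice | 1416.82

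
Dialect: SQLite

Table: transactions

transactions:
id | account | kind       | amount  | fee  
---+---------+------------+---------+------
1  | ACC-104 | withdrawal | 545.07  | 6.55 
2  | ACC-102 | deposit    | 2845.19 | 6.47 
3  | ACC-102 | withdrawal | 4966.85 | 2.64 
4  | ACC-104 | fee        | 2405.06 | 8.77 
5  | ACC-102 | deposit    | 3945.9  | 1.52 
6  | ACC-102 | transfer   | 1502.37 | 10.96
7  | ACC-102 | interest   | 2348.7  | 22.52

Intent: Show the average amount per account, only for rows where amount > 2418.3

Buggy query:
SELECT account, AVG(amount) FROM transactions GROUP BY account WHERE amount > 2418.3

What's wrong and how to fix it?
Bug: WHERE cannot follow GROUP BY

Fix: Move the WHERE clause before GROUP BY

Corrected query:
SELECT account, AVG(amount) FROM transactions WHERE amount > 2418.3 GROUP BY account

Result:
account | AVG(amount)
--------+------------
ACC-102 | 3919.313333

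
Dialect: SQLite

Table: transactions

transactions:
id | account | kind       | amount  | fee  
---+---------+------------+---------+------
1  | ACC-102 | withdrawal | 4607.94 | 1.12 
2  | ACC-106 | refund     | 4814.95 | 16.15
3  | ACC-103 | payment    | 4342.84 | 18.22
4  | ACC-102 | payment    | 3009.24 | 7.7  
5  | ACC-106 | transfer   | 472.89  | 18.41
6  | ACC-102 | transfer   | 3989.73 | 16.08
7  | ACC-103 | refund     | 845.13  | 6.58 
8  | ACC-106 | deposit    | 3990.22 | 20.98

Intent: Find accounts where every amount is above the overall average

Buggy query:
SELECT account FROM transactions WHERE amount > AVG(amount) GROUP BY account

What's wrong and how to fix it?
Bug: WHERE evaluates per row before aggregation, so AVG() is unavailable

Fix: Use a subquery for AVG and a HAVING MIN(...) filter so the condition holds for every row in the group

Corrected query:
SELECT account FROM transactions GROUP BY account HAVING MIN(amount) > (SELECT AVG(amount) FROM transactions)

Result:
(no rows)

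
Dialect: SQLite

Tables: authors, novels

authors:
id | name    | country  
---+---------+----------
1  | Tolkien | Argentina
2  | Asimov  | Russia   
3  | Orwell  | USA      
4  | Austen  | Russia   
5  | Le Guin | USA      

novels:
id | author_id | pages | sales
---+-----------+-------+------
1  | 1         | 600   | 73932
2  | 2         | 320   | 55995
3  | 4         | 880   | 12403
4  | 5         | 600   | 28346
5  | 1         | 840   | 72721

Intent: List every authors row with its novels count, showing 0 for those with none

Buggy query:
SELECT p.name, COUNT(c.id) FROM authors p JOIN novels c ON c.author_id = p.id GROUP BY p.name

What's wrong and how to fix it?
Bug: INNER JOIN drops authors rows that have no matching novels rows

Fix: Switch to LEFT JOIN to retain unmatched parent rows

Corrected query:
SELECT p.name, COUNT(c.id) FROM authors p LEFT JOIN novels c ON c.author_id = p.id GROUP BY p.name

Result:
name    | COUNT(c.id)
--------+------------
Asimov  | 1          
Austen  | 1          
Le Guin | 1          
Orwell  | 0          
Tolkien | 2          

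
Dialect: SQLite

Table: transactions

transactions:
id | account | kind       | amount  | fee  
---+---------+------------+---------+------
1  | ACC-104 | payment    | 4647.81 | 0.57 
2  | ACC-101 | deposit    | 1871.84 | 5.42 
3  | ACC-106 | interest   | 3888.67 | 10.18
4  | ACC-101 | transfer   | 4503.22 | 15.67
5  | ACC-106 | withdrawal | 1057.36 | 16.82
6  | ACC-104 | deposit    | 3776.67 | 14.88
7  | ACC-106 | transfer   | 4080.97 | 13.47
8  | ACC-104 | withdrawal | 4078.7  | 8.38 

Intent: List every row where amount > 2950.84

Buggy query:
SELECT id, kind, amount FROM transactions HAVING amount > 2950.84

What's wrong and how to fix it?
Bug: This is a non-aggregate query (no GROUP BY, no aggregates), so in SQLite the HAVING clause is invalid here; a row-level condition belongs in WHERE

Fix: Use WHERE for row-level filtering

Corrected query:
SELECT id, kind, amount FROM transactions WHERE amount > 2950.84

Result:
id | kind       | amount 
---+------------+--------
1  | payment    | 4647.81
3  | interest   | 3888.67
4  | transfer   | 4503.22
6  | deposit    | 3776.67
7  | transfer   | 4080.97
8  | withdrawal | 4078.7 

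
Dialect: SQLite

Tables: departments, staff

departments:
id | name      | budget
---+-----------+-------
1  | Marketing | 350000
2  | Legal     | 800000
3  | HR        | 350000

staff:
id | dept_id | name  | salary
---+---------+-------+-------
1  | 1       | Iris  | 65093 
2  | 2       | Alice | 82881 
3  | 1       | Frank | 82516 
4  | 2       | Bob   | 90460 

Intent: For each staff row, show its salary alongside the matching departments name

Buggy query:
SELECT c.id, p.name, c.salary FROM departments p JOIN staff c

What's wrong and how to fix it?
Bug: JOIN with no ON clause produces a cartesian product; every staff row pairs with every departments row

Fix: Add ON c.dept_id = p.id to the JOIN

Corrected query:
SELECT c.id, p.name, c.salary FROM departments p JOIN staff c ON c.dept_id = p.id

Result:
id | name      | salary
---+-----------+-------
1  | Marketing | 65093 
2  | Legal     | 82881 
3  | Marketing | 82516 
4  | Legal     | 90460 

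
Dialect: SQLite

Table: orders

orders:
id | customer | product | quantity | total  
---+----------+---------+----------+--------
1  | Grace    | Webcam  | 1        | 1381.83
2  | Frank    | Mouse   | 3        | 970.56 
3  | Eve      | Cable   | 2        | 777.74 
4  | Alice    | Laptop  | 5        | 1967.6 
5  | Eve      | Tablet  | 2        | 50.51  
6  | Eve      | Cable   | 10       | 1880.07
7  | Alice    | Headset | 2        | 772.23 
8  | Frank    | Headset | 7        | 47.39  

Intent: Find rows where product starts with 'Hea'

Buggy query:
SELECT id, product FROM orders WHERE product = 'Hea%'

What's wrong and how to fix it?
Bug: Wildcards only work with LIKE; '=' treats '%' as a literal character

Fix: Use LIKE for wildcard pattern matching

Corrected query:
SELECT id, product FROM orders WHERE product LIKE 'Hea%'

Result:
id | product
---+--------
7  | Headset
8  | Headset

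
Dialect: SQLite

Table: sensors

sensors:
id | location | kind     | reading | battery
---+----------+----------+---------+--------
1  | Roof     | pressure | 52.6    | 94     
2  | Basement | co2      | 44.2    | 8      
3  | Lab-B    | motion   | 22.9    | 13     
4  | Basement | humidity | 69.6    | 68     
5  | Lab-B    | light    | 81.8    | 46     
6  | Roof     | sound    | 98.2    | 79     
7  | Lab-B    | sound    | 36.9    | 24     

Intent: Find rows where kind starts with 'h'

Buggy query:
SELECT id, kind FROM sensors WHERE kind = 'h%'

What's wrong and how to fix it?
Bug: '=' compares the literal string including the % character; pattern matching needs LIKE

Fix: Use LIKE for wildcard pattern matching

Corrected query:
SELECT id, kind FROM sensors WHERE kind LIKE 'h%'

Result:
id | kind    
---+---------
4  | humidity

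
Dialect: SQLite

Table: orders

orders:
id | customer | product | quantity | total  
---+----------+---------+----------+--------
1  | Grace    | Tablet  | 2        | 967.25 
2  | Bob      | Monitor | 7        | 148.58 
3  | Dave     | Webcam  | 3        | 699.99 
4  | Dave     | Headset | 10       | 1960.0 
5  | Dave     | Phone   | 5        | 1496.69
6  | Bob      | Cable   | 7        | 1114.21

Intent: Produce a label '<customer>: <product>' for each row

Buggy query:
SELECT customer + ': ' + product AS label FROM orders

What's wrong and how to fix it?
Bug: SQLite uses || for string concatenation; + coerces text to numbers (yielding 0)

Fix: Use the || operator for string concatenation

Corrected query:
SELECT customer || ': ' || product AS label FROM orders

Result:
label        
-------------
Grace: Tablet
Bob: Monitor 
Dave: Webcam 
Dave: Headset
Dave: Phone  
Bob: Cable   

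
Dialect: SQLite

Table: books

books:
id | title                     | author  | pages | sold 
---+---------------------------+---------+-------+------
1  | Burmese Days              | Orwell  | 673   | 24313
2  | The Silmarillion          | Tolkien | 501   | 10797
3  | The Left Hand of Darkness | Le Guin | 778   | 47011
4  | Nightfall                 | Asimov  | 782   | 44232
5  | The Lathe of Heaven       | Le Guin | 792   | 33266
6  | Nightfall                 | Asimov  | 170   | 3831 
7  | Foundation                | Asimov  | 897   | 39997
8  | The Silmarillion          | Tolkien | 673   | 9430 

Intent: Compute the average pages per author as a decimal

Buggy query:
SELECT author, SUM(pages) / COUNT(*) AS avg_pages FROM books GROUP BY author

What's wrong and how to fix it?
Bug: Both operands are integers, so '/' performs integer division and truncates

Fix: Multiply by 1.0 (or CAST to REAL) to force floating-point division

Corrected query:
SELECT author, SUM(pages) * 1.0 / COUNT(*) AS avg_pages FROM books GROUP BY author

Result:
author  | avg_pages 
--------+-----------
Asimov  | 616.333333
Le Guin | 785       
Orwell  | 673       
Tolkien | 587       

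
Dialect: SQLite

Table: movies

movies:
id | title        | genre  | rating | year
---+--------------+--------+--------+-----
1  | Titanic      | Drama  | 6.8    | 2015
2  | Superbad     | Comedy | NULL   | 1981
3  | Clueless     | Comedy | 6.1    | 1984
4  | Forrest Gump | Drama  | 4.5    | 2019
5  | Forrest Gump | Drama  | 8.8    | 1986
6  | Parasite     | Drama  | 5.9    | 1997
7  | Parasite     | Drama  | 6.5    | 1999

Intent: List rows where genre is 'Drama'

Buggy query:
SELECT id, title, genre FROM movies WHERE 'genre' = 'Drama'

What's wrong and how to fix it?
Bug: Single quotes denote string literals in SQL; the column name is being compared as a constant string

Fix: Remove the quotes around the column name (or use double quotes for an identifier)

Corrected query:
SELECT id, title, genre FROM movies WHERE genre = 'Drama'

Result:
id | title        | genre
---+--------------+------
1  | Titanic      | Drama
4  | Forrest Gump | Drama
5  | Forrest Gump | Drama
6  | Parasite     | Drama
7  | Parasite     | Drama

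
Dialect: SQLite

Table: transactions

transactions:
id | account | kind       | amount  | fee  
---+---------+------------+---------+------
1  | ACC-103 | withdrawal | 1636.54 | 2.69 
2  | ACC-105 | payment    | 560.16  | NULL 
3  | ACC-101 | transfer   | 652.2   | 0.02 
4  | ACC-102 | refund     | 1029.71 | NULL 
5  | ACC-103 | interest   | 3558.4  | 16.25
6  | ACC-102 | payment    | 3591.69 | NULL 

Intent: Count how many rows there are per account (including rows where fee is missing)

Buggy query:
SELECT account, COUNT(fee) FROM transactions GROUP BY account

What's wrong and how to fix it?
Bug: COUNT(column) counts non-NULL values only; rows with NULL fee aren't counted

Fix: Use COUNT(*) to count all rows regardless of NULL

Corrected query:
SELECT account, COUNT(*) FROM transactions GROUP BY account

Result:
account | COUNT(*)
--------+---------
ACC-101 | 1       
ACC-102 | 2       
ACC-103 | 2       
ACC-105 | 1       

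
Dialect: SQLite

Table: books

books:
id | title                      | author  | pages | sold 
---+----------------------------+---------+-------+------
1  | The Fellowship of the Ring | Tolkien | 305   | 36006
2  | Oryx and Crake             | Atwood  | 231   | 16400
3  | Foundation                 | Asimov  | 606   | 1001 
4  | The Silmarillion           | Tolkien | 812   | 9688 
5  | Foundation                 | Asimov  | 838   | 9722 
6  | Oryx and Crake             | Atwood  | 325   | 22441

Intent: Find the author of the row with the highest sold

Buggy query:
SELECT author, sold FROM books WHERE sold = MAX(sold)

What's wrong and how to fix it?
Bug: MAX(sold) is an aggregate and cannot be used directly in WHERE

Fix: Use a subquery: WHERE sold = (SELECT MAX(sold) FROM books)

Corrected query:
SELECT author, sold FROM books WHERE sold = (SELECT MAX(sold) FROM books)

Result:
author  | sold 
--------+------
Tolkien | 36006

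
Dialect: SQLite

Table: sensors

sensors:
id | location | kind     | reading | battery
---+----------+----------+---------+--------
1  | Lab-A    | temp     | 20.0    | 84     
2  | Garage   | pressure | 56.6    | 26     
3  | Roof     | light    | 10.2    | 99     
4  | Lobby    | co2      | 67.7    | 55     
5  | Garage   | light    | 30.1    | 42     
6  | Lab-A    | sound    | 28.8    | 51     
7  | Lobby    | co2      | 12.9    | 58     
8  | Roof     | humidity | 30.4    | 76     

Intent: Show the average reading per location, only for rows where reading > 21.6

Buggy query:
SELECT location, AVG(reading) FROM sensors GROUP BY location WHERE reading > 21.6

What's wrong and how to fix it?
Bug: Row-level WHERE must come before GROUP BY in the clause order

Fix: Move the WHERE clause before GROUP BY

Corrected query:
SELECT location, AVG(reading) FROM sensors WHERE reading > 21.6 GROUP BY location

Result:
location | AVG(reading)
---------+-------------
Garage   | 43.35       
Lab-A    | 28.8        
Lobby    | 67.7        
Roof     | 30.4        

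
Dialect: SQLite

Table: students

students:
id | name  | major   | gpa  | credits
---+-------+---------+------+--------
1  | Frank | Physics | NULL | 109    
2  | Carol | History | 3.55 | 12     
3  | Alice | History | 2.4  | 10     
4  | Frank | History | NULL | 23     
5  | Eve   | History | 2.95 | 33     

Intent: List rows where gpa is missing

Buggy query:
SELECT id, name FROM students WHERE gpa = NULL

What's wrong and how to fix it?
Bug: Comparing to NULL with '=' never matches; NULL = NULL is unknown, not true

Fix: Replace '= NULL' with 'IS NULL'

Corrected query:
SELECT id, name FROM students WHERE gpa IS NULL

Result:
id | name 
---+------
1  | Frank
4  | Frank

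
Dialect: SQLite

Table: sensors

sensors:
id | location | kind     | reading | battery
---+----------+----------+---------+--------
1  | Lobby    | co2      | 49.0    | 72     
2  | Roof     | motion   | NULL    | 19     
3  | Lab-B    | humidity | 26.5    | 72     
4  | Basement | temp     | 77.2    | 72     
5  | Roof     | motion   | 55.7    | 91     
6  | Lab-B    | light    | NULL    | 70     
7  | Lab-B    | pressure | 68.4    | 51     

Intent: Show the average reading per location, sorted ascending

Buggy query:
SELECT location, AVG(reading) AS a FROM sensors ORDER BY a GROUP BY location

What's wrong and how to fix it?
Bug: ORDER BY appears before GROUP BY; SQL clause order requires GROUP BY first

Fix: Move ORDER BY to the end, after GROUP BY

Corrected query:
SELECT location, AVG(reading) AS a FROM sensors GROUP BY location ORDER BY a

Result:
location | a    
---------+------
Lab-B    | 47.45
Lobby    | 49   
Roof     | 55.7 
Basement | 77.2 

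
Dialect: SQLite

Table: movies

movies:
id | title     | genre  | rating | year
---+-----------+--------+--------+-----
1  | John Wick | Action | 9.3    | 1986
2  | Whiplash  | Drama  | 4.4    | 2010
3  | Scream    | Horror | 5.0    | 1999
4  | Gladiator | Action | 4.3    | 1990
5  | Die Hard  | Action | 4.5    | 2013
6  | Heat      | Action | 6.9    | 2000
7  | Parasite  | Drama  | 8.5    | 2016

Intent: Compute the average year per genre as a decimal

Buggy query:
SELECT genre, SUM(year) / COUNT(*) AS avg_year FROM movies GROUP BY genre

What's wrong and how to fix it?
Bug: SUM(year) and COUNT(*) are both integers; the division truncates the fractional part

Fix: Multiply by 1.0 (or CAST to REAL) to force floating-point division

Corrected query:
SELECT genre, SUM(year) * 1.0 / COUNT(*) AS avg_year FROM movies GROUP BY genre

Result:
genre  | avg_year
-------+---------
Action | 1997.25 
Drama  | 2013    
Horror | 1999    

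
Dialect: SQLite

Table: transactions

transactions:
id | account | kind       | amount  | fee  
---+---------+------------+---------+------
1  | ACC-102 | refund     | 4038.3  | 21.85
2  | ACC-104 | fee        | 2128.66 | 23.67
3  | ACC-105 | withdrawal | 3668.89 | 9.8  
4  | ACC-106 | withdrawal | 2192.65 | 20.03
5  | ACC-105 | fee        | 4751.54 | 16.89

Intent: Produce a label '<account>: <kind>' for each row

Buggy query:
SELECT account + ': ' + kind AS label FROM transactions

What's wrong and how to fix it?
Bug: '+' is numeric addition; on text columns SQLite converts them to 0 instead of concatenating

Fix: Replace + with || to concatenate text

Corrected query:
SELECT account || ': ' || kind AS label FROM transactions

Result:
label              
-------------------
ACC-102: refund    
ACC-104: fee       
ACC-105: withdrawal
ACC-106: withdrawal
ACC-105: fee       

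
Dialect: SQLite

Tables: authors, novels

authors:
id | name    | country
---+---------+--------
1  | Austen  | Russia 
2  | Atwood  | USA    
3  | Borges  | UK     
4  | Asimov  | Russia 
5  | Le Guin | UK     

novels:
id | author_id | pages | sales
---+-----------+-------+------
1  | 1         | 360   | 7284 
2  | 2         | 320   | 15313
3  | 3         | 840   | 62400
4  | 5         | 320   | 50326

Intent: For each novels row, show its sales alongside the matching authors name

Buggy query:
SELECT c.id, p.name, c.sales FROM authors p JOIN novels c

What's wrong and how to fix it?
Bug: JOIN with no ON clause produces a cartesian product; every novels row pairs with every authors row

Fix: Specify the join condition linking the foreign key to the parent id

Corrected query:
SELECT c.id, p.name, c.sales FROM authors p JOIN novels c ON c.author_id = p.id

Result:
id | name    | sales
---+---------+------
1  | Austen  | 7284 
2  | Atwood  | 15313
3  | Borges  | 62400
4  | Le Guin | 50326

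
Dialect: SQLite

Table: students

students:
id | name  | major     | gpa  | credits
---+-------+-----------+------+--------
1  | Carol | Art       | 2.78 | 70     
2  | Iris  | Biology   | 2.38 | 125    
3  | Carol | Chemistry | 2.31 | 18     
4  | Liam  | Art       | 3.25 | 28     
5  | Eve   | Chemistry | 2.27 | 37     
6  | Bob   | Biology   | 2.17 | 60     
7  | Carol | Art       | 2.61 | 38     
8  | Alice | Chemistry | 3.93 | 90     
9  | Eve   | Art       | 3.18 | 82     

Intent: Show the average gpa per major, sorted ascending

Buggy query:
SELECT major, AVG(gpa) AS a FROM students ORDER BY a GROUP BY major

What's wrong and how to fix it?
Bug: GROUP BY must precede ORDER BY

Fix: Reorder: SELECT … FROM … GROUP BY … ORDER BY …

Corrected query:
SELECT major, AVG(gpa) AS a FROM students GROUP BY major ORDER BY a

Result:
major     | a       
----------+---------
Biology   | 2.275   
Chemistry | 2.836667
Art       | 2.955   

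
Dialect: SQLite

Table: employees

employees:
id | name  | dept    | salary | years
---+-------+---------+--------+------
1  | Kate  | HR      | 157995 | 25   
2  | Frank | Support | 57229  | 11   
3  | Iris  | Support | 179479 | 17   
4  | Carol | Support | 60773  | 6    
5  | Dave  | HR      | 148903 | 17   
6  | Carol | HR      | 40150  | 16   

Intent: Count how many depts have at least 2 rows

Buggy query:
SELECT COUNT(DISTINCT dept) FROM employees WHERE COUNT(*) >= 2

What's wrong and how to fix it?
Bug: WHERE filters individual rows, not groups, so a group-level COUNT is invalid there

Fix: Use a subquery that GROUPs and filters with HAVING, then count its rows

Corrected query:
SELECT COUNT(*) FROM (SELECT dept FROM employees GROUP BY dept HAVING COUNT(*) >= 2)

Result:
COUNT(*)
--------
2       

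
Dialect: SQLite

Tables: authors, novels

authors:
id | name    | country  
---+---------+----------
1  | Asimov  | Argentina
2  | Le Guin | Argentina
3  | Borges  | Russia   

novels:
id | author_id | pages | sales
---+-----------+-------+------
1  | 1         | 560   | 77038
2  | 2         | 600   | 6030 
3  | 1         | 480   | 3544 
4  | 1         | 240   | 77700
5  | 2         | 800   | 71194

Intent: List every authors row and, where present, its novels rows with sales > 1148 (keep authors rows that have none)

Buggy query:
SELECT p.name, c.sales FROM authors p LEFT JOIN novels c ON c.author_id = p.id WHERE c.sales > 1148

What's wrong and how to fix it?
Bug: A WHERE condition on the right-hand table after LEFT JOIN drops unmatched parents

Fix: Put 'c.sales > 1148' in the JOIN's ON clause instead of WHERE

Corrected query:
SELECT p.name, c.sales FROM authors p LEFT JOIN novels c ON c.author_id = p.id AND c.sales > 1148

Result:
name    | sales
--------+------
Asimov  | 3544 
Asimov  | 77038
Asimov  | 77700
Le Guin | 6030 
Le Guin | 71194
Borges  | NULL 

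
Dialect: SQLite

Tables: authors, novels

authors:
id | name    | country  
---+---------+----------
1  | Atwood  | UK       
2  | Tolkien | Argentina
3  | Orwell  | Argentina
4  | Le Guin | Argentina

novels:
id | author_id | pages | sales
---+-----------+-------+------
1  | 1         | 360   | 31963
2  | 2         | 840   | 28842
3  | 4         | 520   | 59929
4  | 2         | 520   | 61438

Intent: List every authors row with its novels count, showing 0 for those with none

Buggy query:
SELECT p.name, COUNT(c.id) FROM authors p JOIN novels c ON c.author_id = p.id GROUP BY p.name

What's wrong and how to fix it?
Bug: INNER JOIN drops authors rows that have no matching novels rows

Fix: Use LEFT JOIN so parents without children still appear (COUNT(c.id) gives 0)

Corrected query:
SELECT p.name, COUNT(c.id) FROM authors p LEFT JOIN novels c ON c.author_id = p.id GROUP BY p.name

Result:
name    | COUNT(c.id)
--------+------------
Atwood  | 1          
Le Guin | 1          
Orwell  | 0          
Tolkien | 2          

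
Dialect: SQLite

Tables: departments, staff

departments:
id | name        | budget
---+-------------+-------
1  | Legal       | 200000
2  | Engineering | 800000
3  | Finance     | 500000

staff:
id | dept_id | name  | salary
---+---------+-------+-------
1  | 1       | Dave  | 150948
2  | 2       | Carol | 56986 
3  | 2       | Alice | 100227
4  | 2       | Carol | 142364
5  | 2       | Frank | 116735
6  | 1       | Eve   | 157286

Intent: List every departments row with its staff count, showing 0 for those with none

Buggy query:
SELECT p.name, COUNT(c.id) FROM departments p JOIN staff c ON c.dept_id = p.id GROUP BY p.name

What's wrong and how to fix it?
Bug: An inner join excludes parents with zero children

Fix: Use LEFT JOIN so parents without children still appear (COUNT(c.id) gives 0)

Corrected query:
SELECT p.name, COUNT(c.id) FROM departments p LEFT JOIN staff c ON c.dept_id = p.id GROUP BY p.name

Result:
name        | COUNT(c.id)
------------+------------
Engineering | 4          
Finance     | 0          
Legal       | 2          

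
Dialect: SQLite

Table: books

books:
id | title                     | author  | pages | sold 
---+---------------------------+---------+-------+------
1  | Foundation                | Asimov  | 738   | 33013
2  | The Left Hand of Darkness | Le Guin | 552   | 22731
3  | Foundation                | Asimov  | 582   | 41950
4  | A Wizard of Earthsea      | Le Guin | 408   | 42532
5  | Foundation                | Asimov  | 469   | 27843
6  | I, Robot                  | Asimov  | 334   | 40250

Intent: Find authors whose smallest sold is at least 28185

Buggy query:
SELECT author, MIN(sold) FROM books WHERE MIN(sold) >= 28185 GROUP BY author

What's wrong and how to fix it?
Bug: MIN() in WHERE is a misuse of aggregate

Fix: Replace WHERE with HAVING after the GROUP BY

Corrected query:
SELECT author, MIN(sold) FROM books GROUP BY author HAVING MIN(sold) >= 28185

Result:
(no rows)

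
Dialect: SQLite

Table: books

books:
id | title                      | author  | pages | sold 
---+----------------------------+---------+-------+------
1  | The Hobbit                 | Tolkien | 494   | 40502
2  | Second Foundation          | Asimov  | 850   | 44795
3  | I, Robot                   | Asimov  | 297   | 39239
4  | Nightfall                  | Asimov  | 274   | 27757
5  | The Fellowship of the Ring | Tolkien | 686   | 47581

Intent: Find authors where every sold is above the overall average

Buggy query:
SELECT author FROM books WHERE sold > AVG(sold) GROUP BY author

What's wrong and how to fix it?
Bug: AVG() is an aggregate; it can't sit directly in WHERE

Fix: Use a subquery for AVG and a HAVING MIN(...) filter so the condition holds for every row in the group

Corrected query:
SELECT author FROM books GROUP BY author HAVING MIN(sold) > (SELECT AVG(sold) FROM books)

Result:
author 
-------
Tolkien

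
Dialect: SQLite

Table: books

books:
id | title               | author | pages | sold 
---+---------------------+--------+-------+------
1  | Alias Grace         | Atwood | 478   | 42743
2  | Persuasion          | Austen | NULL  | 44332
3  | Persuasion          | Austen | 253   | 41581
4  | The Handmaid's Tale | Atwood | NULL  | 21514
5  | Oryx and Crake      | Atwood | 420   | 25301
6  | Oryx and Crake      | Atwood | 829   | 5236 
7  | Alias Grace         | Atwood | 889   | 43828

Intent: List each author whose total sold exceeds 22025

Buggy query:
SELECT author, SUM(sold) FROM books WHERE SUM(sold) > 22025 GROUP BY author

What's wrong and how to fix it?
Bug: Aggregate functions cannot appear in a WHERE clause

Fix: Move the aggregate condition to a HAVING clause

Corrected query:
SELECT author, SUM(sold) FROM books GROUP BY author HAVING SUM(sold) > 22025

Result:
author | SUM(sold)
-------+----------
Atwood | 138622   
Austen | 85913    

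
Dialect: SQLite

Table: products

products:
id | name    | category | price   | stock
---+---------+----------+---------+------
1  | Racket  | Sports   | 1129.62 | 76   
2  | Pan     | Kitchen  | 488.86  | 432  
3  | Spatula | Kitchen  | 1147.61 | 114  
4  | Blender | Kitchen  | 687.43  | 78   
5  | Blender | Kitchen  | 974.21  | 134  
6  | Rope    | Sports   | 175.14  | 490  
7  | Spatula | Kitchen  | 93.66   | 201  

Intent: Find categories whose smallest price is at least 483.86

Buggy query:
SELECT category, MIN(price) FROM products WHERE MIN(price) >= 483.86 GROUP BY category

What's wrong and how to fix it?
Bug: MIN() in WHERE is a misuse of aggregate

Fix: Use HAVING for the per-group MIN condition

Corrected query:
SELECT category, MIN(price) FROM products GROUP BY category HAVING MIN(price) >= 483.86

Result:
(no rows)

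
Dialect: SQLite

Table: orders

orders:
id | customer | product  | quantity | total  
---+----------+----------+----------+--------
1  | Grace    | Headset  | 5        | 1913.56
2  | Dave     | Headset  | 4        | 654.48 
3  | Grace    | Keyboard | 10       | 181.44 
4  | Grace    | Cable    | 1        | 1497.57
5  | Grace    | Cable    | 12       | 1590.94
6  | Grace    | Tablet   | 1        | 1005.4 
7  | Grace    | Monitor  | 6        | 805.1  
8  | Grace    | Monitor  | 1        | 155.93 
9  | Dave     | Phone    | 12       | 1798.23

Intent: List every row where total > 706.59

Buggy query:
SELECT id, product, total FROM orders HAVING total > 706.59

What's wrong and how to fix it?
Bug: This is a non-aggregate query (no GROUP BY, no aggregates), so in SQLite the HAVING clause is invalid here; a row-level condition belongs in WHERE

Fix: Use WHERE for row-level filtering

Corrected query:
SELECT id, product, total FROM orders WHERE total > 706.59

Result:
id | product | total  
---+---------+--------
1  | Headset | 1913.56
4  | Cable   | 1497.57
5  | Cable   | 1590.94
6  | Tablet  | 1005.4 
7  | Monitor | 805.1  
9  | Phone   | 1798.23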